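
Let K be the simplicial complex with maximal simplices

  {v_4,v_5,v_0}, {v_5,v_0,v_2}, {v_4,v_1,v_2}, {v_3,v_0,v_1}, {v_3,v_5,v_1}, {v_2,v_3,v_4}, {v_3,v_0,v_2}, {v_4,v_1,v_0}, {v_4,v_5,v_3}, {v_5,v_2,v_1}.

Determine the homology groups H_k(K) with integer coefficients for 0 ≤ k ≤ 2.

Order the vertices as v_0 < v_1 < v_2 < v_3 < v_4 < v_5. Listing each simplex with vertices in this order, K has dimension 2 with simplices:

  0-simplices (6): [v_0], [v_1], [v_2], [v_3], [v_4], [v_5]
  1-simplices (15): (15 of them)
  2-simplices (10): [v_0,v_1,v_3], [v_0,v_1,v_4], [v_0,v_2,v_3], [v_0,v_2,v_5], [v_0,v_4,v_5], [v_1,v_2,v_4], [v_1,v_2,v_5], [v_1,v_3,v_5], [v_2,v_3,v_4], [v_3,v_4,v_5]

Hence C_0 ≅ Z^6, C_1 ≅ Z^15, C_2 ≅ Z^10.

∂_1: C_1 → C_0 sends each edge [p,q] (with p < q) to q − p.
This gives a 6×15 integer matrix of rank 5; reducing to Smith normal form yields diagonal entries (1,1,1,1,1).

∂_2: C_2 → C_1 maps a triangle to the signed sum of its edges. For instance
  ∂[v_1,v_2,v_4] = [v_2,v_4] − [v_1,v_4] + [v_1,v_2],
  ∂[v_0,v_4,v_5] = [v_4,v_5] − [v_0,v_5] + [v_0,v_4].
The resulting 15×10 matrix has rank 10, and its Smith normal form has invariant factors (1,1,1,1,1,1,1,1,1,2).

Reading off H_k = ker ∂_k / im ∂_{k+1}:

  H_0: rank C_0 − rank ∂_1 = 6 − 5 = 1, and the invariant factors of ∂_1 are all 1, so H_0 ≅ Z.
  H_1: rank ker ∂_1 − rank ∂_2 = (15 − 5) − 10 = 0, and ∂_2 has invariant factor 2 > 1, so H_1 ≅ Z_2.
  H_2: rank ker ∂_2 − rank ∂_3 = (10 − 10) − 0 = 0, and there is no ∂_3, so H_2 ≅ 0.

As a check, the Euler characteristic is 6 − 15 + 10 = 1, which agrees with 1 − 0 + 0 = 1.

H_0 ≅ Z,  H_1 ≅ Z_2,  H_2 = 0.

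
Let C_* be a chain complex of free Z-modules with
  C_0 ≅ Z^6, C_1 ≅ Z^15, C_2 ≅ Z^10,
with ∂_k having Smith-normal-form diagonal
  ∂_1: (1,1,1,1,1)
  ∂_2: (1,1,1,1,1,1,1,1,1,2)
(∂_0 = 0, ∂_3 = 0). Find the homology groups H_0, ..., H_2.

H_0: b_0 = 6 − 0 − 5 = 1; torsion from ∂_1 factors > 1: none. So H_0 ≅ Z.
H_1: b_1 = 15 − 5 − 10 = 0; torsion from ∂_2 factors > 1: [2]. So H_1 ≅ Z/2.
H_2: b_2 = 10 − 10 − 0 = 0; torsion from ∂_3 factors > 1: none. So H_2 ≅ 0.

H_0 ≅ Z,  H_1 ≅ Z/2,  H_2 = 0.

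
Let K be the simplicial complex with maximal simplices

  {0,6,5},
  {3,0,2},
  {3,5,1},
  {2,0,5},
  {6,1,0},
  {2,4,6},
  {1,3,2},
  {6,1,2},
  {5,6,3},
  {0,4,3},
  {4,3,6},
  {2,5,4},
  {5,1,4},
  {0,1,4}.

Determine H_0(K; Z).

H_0 = Z.

Fix the vertex order 0 < 1 < 2 < 3 < 4 < 5 < 6 and write every simplex with vertices in increasing order. Then dim K = 2 and the simplices of K are:

  0-simplices (7): [0], [1], [2], [3], [4], [5], [6]
  1-simplices (21): [0,1], [0,2], [0,3], [0,4], [0,5], [0,6], [1,2], [1,3], [1,4], [1,5], [1,6], [2,3], [2,4], [2,5], [2,6], [3,4], [3,5], [3,6], [4,5], [4,6], [5,6]
  2-simplices (14): [0,1,4], [0,1,6], [0,2,3], [0,2,5], [0,3,4], [0,5,6], [1,2,3], [1,2,6], [1,3,5], [1,4,5], [2,4,5], [2,4,6], [3,4,6], [3,5,6]

so the chain groups are C_0 ≅ Z^7, C_1 ≅ Z^21, C_2 ≅ Z^14.

∂_1: C_1 → C_0 is given by ∂[p,q] = [q] − [p].
The resulting 7×21 matrix has rank 6, and its Smith normal form has invariant factors (1,1,1,1,1,1).

Boundary ∂_2: C_2 → C_1 maps a triangle to the signed sum of its edges. For instance
  ∂[0,5,6] = [5,6] − [0,6] + [0,5],
  ∂[0,2,3] = [2,3] − [0,3] + [0,2].
The 21×14 boundary matrix has rank 13 and Smith normal form diag(1,1,1,1,1,1,1,1,1,1,1,1,1).

Reading off H_k = ker ∂_k / im ∂_{k+1}:

  H_0: rank C_0 − rank ∂_1 = 7 − 6 = 1, and the invariant factors of ∂_1 are all 1, so H_0 ≅ Z.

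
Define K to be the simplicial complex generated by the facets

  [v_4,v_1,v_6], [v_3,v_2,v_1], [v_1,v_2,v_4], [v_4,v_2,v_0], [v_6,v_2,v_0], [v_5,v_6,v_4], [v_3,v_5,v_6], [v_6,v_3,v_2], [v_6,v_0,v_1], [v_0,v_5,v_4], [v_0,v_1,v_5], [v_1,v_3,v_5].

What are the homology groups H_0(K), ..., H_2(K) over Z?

K has 7 vertices, 18 edges, 12 triangles.
rank ∂_0 = 0, rank ∂_1 = 6 ⇒ b_0 = 7 − 0 − 6 = 1; all invariant factors of ∂_1 are 1 so no torsion. So H_0 ≅ Z.
rank ∂_1 = 6, rank ∂_2 = 12 ⇒ b_1 = 18 − 6 − 12 = 0; ∂_2 has invariant factor(s) [2] giving torsion. So H_1 ≅ Z/2.
rank ∂_2 = 12, rank ∂_3 = 0 ⇒ b_2 = 12 − 12 − 0 = 0. So H_2 ≅ 0.

H_0 = Z,  H_1 = Z/2,  H_2 = 0.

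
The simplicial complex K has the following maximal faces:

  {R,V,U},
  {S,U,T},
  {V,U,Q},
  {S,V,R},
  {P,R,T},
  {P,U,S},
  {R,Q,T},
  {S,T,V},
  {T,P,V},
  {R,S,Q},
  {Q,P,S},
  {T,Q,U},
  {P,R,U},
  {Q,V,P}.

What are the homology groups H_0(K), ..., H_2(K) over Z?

Take the total order P < Q < R < S < T < U < V on the vertex set. Then K (dimension 2) consists of the simplices:

  0-simplices (7): P, Q, R, S, T, U, V
  1-simplices (21): PQ, PR, PS, PT, PU, PV, QR, QS, QT, QU, QV, RS, RT, RU, RV, ST, SU, SV, TU, TV, UV
  2-simplices (14): PQS, PQV, PRT, PRU, PSU, PTV, QRS, QRT, QTU, QUV, RSV, RUV, STU, STV

so the chain groups are C_0 ≅ Z^7, C_1 ≅ Z^21, C_2 ≅ Z^14.

∂_1: C_1 → C_0 maps an edge to its endpoints' difference, ∂[p,q] = q − p. For instance
  ∂QU = U − Q.
The 7×21 boundary matrix has rank 6 and Smith normal form diag(1,1,1,1,1,1).

Boundary ∂_2: C_2 → C_1 acts by ∂[p,q,r] = [q,r] − [p,r] + [p,q]. For instance
  ∂PTV = TV − PV + PT,
  ∂PRU = RU − PU + PR.
As a 21×14 matrix over Z this has rank 13, with invariant factors (1,1,1,1,1,1,1,1,1,1,1,1,1).

From H_k ≅ ker(∂_k) / im(∂_{k+1}) we obtain:

  H_0: rank C_0 − rank ∂_1 = 7 − 6 = 1, and the invariant factors of ∂_1 are all 1, so H_0 ≅ Z.
  H_1: rank ker ∂_1 − rank ∂_2 = (21 − 6) − 13 = 2, and the invariant factors of ∂_2 are all 1, so H_1 ≅ Z^2.
  H_2: rank ker ∂_2 − rank ∂_3 = (14 − 13) − 0 = 1, and there is no ∂_3, so H_2 ≅ Z.

As a check, the Euler characteristic is 7 − 21 + 14 = 0, which agrees with 1 − 2 + 1 = 0.

H_0 ≅ Z,  H_1 ≅ Z^2,  H_2 ≅ Z.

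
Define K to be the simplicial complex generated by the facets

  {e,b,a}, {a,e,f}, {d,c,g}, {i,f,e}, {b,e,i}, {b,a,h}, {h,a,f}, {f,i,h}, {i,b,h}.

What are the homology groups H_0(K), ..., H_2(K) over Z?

We work with the vertex ordering a < b < c < d < e < f < g < h < i. The simplices of K, each written with vertices in increasing order, are:

  0-simplices (9): a, b, c, d, e, f, g, h, i
  1-simplices (15): ab, ae, af, ah, be, bh, bi, cd, cg, dg, ef, ei, fh, fi, hi
  2-simplices (9): abe, abh, aef, afh, bei, bhi, cdg, efi, fhi

giving chain groups C_0 ≅ Z^9, C_1 ≅ Z^15, C_2 ≅ Z^9.

The boundary map ∂_1: C_1 → C_0 is given by ∂[p,q] = [q] − [p]. For instance
  ∂be = e − b.
The resulting 9×15 matrix has rank 7, and its Smith normal form has invariant factors (1,1,1,1,1,1,1).

The boundary map ∂_2: C_2 → C_1 acts by ∂[p,q,r] = [q,r] − [p,r] + [p,q]. For instance
  ∂bhi = hi − bi + bh,
  ∂afh = fh − ah + af.
The resulting 15×9 matrix has rank 8, and its Smith normal form has invariant factors (1,1,1,1,1,1,1,1).

Now H_k = ker ∂_k / im ∂_{k+1}, so:

  H_0: rank C_0 − rank ∂_1 = 9 − 7 = 2, and the invariant factors of ∂_1 are all 1, so H_0 = Z^2.
  H_1: rank ker ∂_1 − rank ∂_2 = (15 − 7) − 8 = 0, and the invariant factors of ∂_2 are all 1, so H_1 = 0.
  H_2: rank ker ∂_2 − rank ∂_3 = (9 − 8) − 0 = 1, and there is no ∂_3, so H_2 = Z.

As a check, the Euler characteristic is 9 − 15 + 9 = 3, which agrees with 2 − 0 + 1 = 3.

H_0 ≅ Z^2,  H_1 = 0,  H_2 ≅ Z.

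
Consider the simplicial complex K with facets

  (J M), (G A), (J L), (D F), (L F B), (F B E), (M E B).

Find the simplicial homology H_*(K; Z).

We work with the vertex ordering A < B < D < E < F < G < J < L < M. The simplices of K, each written with vertices in increasing order, are:

  0-simplices (9): A, B, D, E, F, G, J, L, M
  1-simplices (11): AG, BE, BF, BL, BM, DF, EF, EM, FL, JL, JM
  2-simplices (3): BEF, BEM, BFL

giving chain groups C_0 ≅ Z^9, C_1 ≅ Z^11, C_2 ≅ Z^3.

Boundary ∂_1: C_1 → C_0 sends each edge [p,q] (with p < q) to q − p.
The 9×11 boundary matrix has rank 7 and Smith normal form diag(1,1,1,1,1,1,1).

Boundary ∂_2: C_2 → C_1 acts by ∂[p,q,r] = [q,r] − [p,r] + [p,q]. For instance
  ∂BFL = FL − BL + BF,
  ∂BEF = EF − BF + BE.
The resulting 11×3 matrix has rank 3, and its Smith normal form has invariant factors (1,1,1).

Computing H_k = (kernel of ∂_k) / (image of ∂_{k+1}):

  H_0: rank C_0 − rank ∂_1 = 9 − 7 = 2, and the invariant factors of ∂_1 are all 1, so H_0 = Z^2.
  H_1: rank ker ∂_1 − rank ∂_2 = (11 − 7) − 3 = 1, and the invariant factors of ∂_2 are all 1, so H_1 = Z.
  H_2: rank ker ∂_2 − rank ∂_3 = (3 − 3) − 0 = 0, and there is no ∂_3, so H_2 = 0.

H_0 ≅ Z^2,  H_1 ≅ Z,  H_2 = 0.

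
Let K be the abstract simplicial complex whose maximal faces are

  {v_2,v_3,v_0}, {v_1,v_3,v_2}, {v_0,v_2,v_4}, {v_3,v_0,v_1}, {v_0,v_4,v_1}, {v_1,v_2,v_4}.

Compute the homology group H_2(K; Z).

H_2 ≅ Z.

Take the total order v_0 < v_1 < v_2 < v_3 < v_4 on the vertex set. Then K (dimension 2) consists of the simplices:

  0-simplices (5): [v_0], [v_1], [v_2], [v_3], [v_4]
  1-simplices (9): [v_0,v_1], [v_0,v_2], [v_0,v_3], [v_0,v_4], [v_1,v_2], [v_1,v_3], [v_1,v_4], [v_2,v_3], [v_2,v_4]
  2-simplices (6): [v_0,v_1,v_3], [v_0,v_1,v_4], [v_0,v_2,v_3], [v_0,v_2,v_4], [v_1,v_2,v_3], [v_1,v_2,v_4]

giving chain groups C_0 ≅ Z^5, C_1 ≅ Z^9, C_2 ≅ Z^6.

The boundary map ∂_1: C_1 → C_0 is given by ∂[p,q] = [q] − [p].
As a 5×9 matrix over Z this has rank 4, with invariant factors (1,1,1,1).

The boundary map ∂_2: C_2 → C_1 acts by ∂[p,q,r] = [q,r] − [p,r] + [p,q]. For instance
  ∂[v_0,v_1,v_4] = [v_1,v_4] − [v_0,v_4] + [v_0,v_1],
  ∂[v_0,v_2,v_4] = [v_2,v_4] − [v_0,v_4] + [v_0,v_2].
The resulting 9×6 matrix has rank 5, and its Smith normal form has invariant factors (1,1,1,1,1).

Reading off H_k = ker ∂_k / im ∂_{k+1}:

  H_2: rank ker ∂_2 − rank ∂_3 = (6 − 5) − 0 = 1, and there is no ∂_3, so H_2 ≅ Z.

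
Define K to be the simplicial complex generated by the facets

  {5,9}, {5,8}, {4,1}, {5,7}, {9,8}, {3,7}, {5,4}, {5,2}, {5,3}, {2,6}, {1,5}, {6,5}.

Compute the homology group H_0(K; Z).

H_0 ≅ Z.

Order the vertices as 1 < 2 < 3 < 4 < 5 < 6 < 7 < 8 < 9. Listing each simplex with vertices in this order, K has dimension 1 with simplices:

  0-simplices (9): [1], [2], [3], [4], [5], [6], [7], [8], [9]
  1-simplices (12): [1,4], [1,5], [2,5], [2,6], [3,5], [3,7], [4,5], [5,6], [5,7], [5,8], [5,9], [8,9]

Hence C_0 ≅ Z^9, C_1 ≅ Z^12.

Boundary ∂_1: C_1 → C_0 is given by ∂[p,q] = [q] − [p].
The resulting 9×12 matrix has rank 8, and its Smith normal form has invariant factors (1,1,1,1,1,1,1,1).

Now H_k = ker ∂_k / im ∂_{k+1}, so:

  H_0: rank C_0 − rank ∂_1 = 9 − 8 = 1, and the invariant factors of ∂_1 are all 1, so H_0 ≅ Z.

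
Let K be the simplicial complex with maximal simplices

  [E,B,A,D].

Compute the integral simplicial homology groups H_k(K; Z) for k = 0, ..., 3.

H_0 = Z,  H_1 = 0,  H_2 = 0,  H_3 = 0.

Order the vertices as A < B < D < E. Listing each simplex with vertices in this order, K has dimension 3 with simplices:

  0-simplices (4): A, B, D, E
  1-simplices (6): AB, AD, AE, BD, BE, DE
  2-simplices (4): ABD, ABE, ADE, BDE
  3-simplices (1): ABDE

Hence C_0 ≅ Z^4, C_1 ≅ Z^6, C_2 ≅ Z^4, C_3 ≅ Z^1.

The boundary map ∂_1: C_1 → C_0 is given by ∂[p,q] = [q] − [p].
This gives a 4×6 integer matrix of rank 3; reducing to Smith normal form yields diagonal entries (1,1,1).

∂_2: C_2 → C_1 acts by ∂[p,q,r] = [q,r] − [p,r] + [p,q]. For instance
  ∂ABD = BD − AD + AB,
  ∂ADE = DE − AE + AD.
As a 6×4 matrix over Z this has rank 3, with invariant factors (1,1,1).

The boundary map ∂_3: C_3 → C_2 sends each 3-simplex σ to the alternating sum Σ_i (−1)^i (σ with its i-th vertex removed). For instance
  ∂ABDE = BDE − ADE + ABE − ABD.
This gives a 4×1 integer matrix of rank 1; reducing to Smith normal form yields diagonal entries (1).

Reading off H_k = ker ∂_k / im ∂_{k+1}:

  H_0: rank C_0 − rank ∂_1 = 4 − 3 = 1, and the invariant factors of ∂_1 are all 1, so H_0 = Z.
  H_1: rank ker ∂_1 − rank ∂_2 = (6 − 3) − 3 = 0, and the invariant factors of ∂_2 are all 1, so H_1 = 0.
  H_2: rank ker ∂_2 − rank ∂_3 = (4 − 3) − 1 = 0, and the invariant factors of ∂_3 are all 1, so H_2 = 0.
  H_3: rank ker ∂_3 − rank ∂_4 = (1 − 1) − 0 = 0, and there is no ∂_4, so H_3 = 0.

As a check, the Euler characteristic is 4 − 6 + 4 − 1 = 1, which agrees with 1 − 0 + 0 − 0 = 1.
(K is a triangulation of the 3-simplex.)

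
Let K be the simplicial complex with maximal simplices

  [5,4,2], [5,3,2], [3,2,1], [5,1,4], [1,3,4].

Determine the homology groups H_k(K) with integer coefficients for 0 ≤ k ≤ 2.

Take the total order 1 < 2 < 3 < 4 < 5 on the vertex set. Then K (dimension 2) consists of the simplices:

  0-simplices (5): [1], [2], [3], [4], [5]
  1-simplices (10): [1,2], [1,3], [1,4], [1,5], [2,3], [2,4], [2,5], [3,4], [3,5], [4,5]
  2-simplices (5): [1,2,3], [1,3,4], [1,4,5], [2,3,5], [2,4,5]

so the chain groups are C_0 ≅ Z^5, C_1 ≅ Z^10, C_2 ≅ Z^5.

Boundary ∂_1: C_1 → C_0 is given by ∂[p,q] = [q] − [p]. For instance
  ∂[3,4] = [4] − [3].
This gives a 5×10 integer matrix of rank 4; reducing to Smith normal form yields diagonal entries (1,1,1,1).

Boundary ∂_2: C_2 → C_1 sends each 2-simplex [p,q,r] to [q,r] − [p,r] + [p,q]. For instance
  ∂[2,4,5] = [4,5] − [2,5] + [2,4],
  ∂[1,2,3] = [2,3] − [1,3] + [1,2].
The resulting 10×5 matrix has rank 5, and its Smith normal form has invariant factors (1,1,1,1,1).

Reading off H_k = ker ∂_k / im ∂_{k+1}:

  H_0: rank C_0 − rank ∂_1 = 5 − 4 = 1, and the invariant factors of ∂_1 are all 1, so H_0 = Z.
  H_1: rank ker ∂_1 − rank ∂_2 = (10 − 4) − 5 = 1, and the invariant factors of ∂_2 are all 1, so H_1 = Z.
  H_2: rank ker ∂_2 − rank ∂_3 = (5 − 5) − 0 = 0, and there is no ∂_3, so H_2 = 0.

As a check, the Euler characteristic is 5 − 10 + 5 = 0, which agrees with 1 − 1 + 0 = 0.

H_0 ≅ Z,  H_1 ≅ Z,  H_2 = 0.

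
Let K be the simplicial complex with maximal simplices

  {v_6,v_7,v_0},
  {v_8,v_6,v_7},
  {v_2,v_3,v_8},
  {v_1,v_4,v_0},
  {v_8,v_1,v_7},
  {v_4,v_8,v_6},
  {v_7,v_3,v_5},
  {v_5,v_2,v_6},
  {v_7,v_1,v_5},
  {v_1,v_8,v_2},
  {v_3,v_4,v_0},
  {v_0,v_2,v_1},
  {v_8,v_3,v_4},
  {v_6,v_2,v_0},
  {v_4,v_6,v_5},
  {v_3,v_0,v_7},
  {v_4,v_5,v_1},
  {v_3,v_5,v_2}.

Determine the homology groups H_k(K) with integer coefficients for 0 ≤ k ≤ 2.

We work with the vertex ordering v_0 < v_1 < v_2 < v_3 < v_4 < v_5 < v_6 < v_7 < v_8. The simplices of K, each written with vertices in increasing order, are:

  0-simplices (9): [v_0], [v_1], [v_2], [v_3], [v_4], [v_5], [v_6], [v_7], [v_8]
  1-simplices (27): (27 of them)
  2-simplices (18): (18 of them)

giving chain groups C_0 ≅ Z^9, C_1 ≅ Z^27, C_2 ≅ Z^18.

∂_1: C_1 → C_0 maps an edge to its endpoints' difference, ∂[p,q] = q − p.
This gives a 9×27 integer matrix of rank 8; reducing to Smith normal form yields diagonal entries (1,1,1,1,1,1,1,1).

The boundary map ∂_2: C_2 → C_1 sends each 2-simplex [p,q,r] to [q,r] − [p,r] + [p,q]. For instance
  ∂[v_0,v_3,v_7] = [v_3,v_7] − [v_0,v_7] + [v_0,v_3],
  ∂[v_1,v_5,v_7] = [v_5,v_7] − [v_1,v_7] + [v_1,v_5].
As a 27×18 matrix over Z this has rank 17, with invariant factors (1,1,1,1,1,1,1,1,1,1,1,1,1,1,1,1,1).

From H_k ≅ ker(∂_k) / im(∂_{k+1}) we obtain:

  H_0: rank C_0 − rank ∂_1 = 9 − 8 = 1, and the invariant factors of ∂_1 are all 1, so H_0 = Z.
  H_1: rank ker ∂_1 − rank ∂_2 = (27 − 8) − 17 = 2, and the invariant factors of ∂_2 are all 1, so H_1 = Z^2.
  H_2: rank ker ∂_2 − rank ∂_3 = (18 − 17) − 0 = 1, and there is no ∂_3, so H_2 = Z.

As a check, the Euler characteristic is 9 − 27 + 18 = 0, which agrees with 1 − 2 + 1 = 0.

H_0 = Z,  H_1 = Z^2,  H_2 = Z.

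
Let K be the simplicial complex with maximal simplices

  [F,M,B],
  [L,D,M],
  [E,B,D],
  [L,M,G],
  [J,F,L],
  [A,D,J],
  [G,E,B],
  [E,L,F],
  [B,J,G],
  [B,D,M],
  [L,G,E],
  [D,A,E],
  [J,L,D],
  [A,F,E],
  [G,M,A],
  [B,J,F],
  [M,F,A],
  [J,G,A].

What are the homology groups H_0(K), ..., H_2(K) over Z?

H_0 ≅ Z,  H_1 ≅ Z^2,  H_2 ≅ Z.

Take the total order A < B < D < E < F < G < J < L < M on the vertex set. Then K (dimension 2) consists of the simplices:

  0-simplices (9): A, B, D, E, F, G, J, L, M
  1-simplices (27): AD, AE, AF, AG, AJ, AM, BD, BE, BF, BG, BJ, BM, DE, DJ, DL, DM, EF, EG, EL, FJ, FL, FM, GJ, GL, GM, JL, LM
  2-simplices (18): ADE, ADJ, AEF, AFM, AGJ, AGM, BDE, BDM, BEG, BFJ, BFM, BGJ, DJL, DLM, EFL, EGL, FJL, GLM

so the chain groups are C_0 ≅ Z^9, C_1 ≅ Z^27, C_2 ≅ Z^18.

∂_1: C_1 → C_0 sends each edge [p,q] (with p < q) to q − p. For instance
  ∂BG = G − B.
As a 9×27 matrix over Z this has rank 8, with invariant factors (1,1,1,1,1,1,1,1).

The boundary map ∂_2: C_2 → C_1 sends each 2-simplex [p,q,r] to [q,r] − [p,r] + [p,q]. For instance
  ∂AGJ = GJ − AJ + AG,
  ∂EGL = GL − EL + EG.
This gives a 27×18 integer matrix of rank 17; reducing to Smith normal form yields diagonal entries (1,1,1,1,1,1,1,1,1,1,1,1,1,1,1,1,1).

From H_k ≅ ker(∂_k) / im(∂_{k+1}) we obtain:

  H_0: rank C_0 − rank ∂_1 = 9 − 8 = 1, and the invariant factors of ∂_1 are all 1, so H_0 = Z.
  H_1: rank ker ∂_1 − rank ∂_2 = (27 − 8) − 17 = 2, and the invariant factors of ∂_2 are all 1, so H_1 = Z^2.
  H_2: rank ker ∂_2 − rank ∂_3 = (18 − 17) − 0 = 1, and there is no ∂_3, so H_2 = Z.

As a check, the Euler characteristic is 9 − 27 + 18 = 0, which agrees with 1 − 2 + 1 = 0.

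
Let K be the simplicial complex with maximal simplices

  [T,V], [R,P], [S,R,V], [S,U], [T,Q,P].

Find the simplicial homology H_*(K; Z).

Order the vertices as P < Q < R < S < T < U < V. Listing each simplex with vertices in this order, K has dimension 2 with simplices:

  0-simplices (7): P, Q, R, S, T, U, V
  1-simplices (9): PQ, PR, PT, QT, RS, RV, SU, SV, TV
  2-simplices (2): PQT, RSV

so the chain groups are C_0 ≅ Z^7, C_1 ≅ Z^9, C_2 ≅ Z^2.

Boundary ∂_1: C_1 → C_0 is given by ∂[p,q] = [q] − [p].
The resulting 7×9 matrix has rank 6, and its Smith normal form has invariant factors (1,1,1,1,1,1).

∂_2: C_2 → C_1 sends each 2-simplex [p,q,r] to [q,r] − [p,r] + [p,q]. For instance
  ∂RSV = SV − RV + RS,
  ∂PQT = QT − PT + PQ.
This gives a 9×2 integer matrix of rank 2; reducing to Smith normal form yields diagonal entries (1,1).

From H_k ≅ ker(∂_k) / im(∂_{k+1}) we obtain:

  H_0: rank C_0 − rank ∂_1 = 7 − 6 = 1, and the invariant factors of ∂_1 are all 1, so H_0 = Z.
  H_1: rank ker ∂_1 − rank ∂_2 = (9 − 6) − 2 = 1, and the invariant factors of ∂_2 are all 1, so H_1 = Z.
  H_2: rank ker ∂_2 − rank ∂_3 = (2 − 2) − 0 = 0, and there is no ∂_3, so H_2 = 0.

H_0 ≅ Z,  H_1 ≅ Z,  H_2 = 0.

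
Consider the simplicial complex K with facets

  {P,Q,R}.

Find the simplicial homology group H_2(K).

Take the total order P < Q < R on the vertex set. Then K (dimension 2) consists of the simplices:

  0-simplices (3): P, Q, R
  1-simplices (3): PQ, PR, QR
  2-simplices (1): PQR

so the chain groups are C_0 ≅ Z^3, C_1 ≅ Z^3, C_2 ≅ Z^1.

The boundary map ∂_1: C_1 → C_0 maps an edge to its endpoints' difference, ∂[p,q] = q − p.
The resulting 3×3 matrix has rank 2, and its Smith normal form has invariant factors (1,1).

∂_2: C_2 → C_1 acts by ∂[p,q,r] = [q,r] − [p,r] + [p,q]. For instance
  ∂PQR = QR − PR + PQ.
As a 3×1 matrix over Z this has rank 1, with invariant factors (1).

From H_k ≅ ker(∂_k) / im(∂_{k+1}) we obtain:

  H_2: rank ker ∂_2 − rank ∂_3 = (1 − 1) − 0 = 0, and there is no ∂_3, so H_2 = 0.

(K is a triangulation of the 2-simplex.)

H_2 = 0.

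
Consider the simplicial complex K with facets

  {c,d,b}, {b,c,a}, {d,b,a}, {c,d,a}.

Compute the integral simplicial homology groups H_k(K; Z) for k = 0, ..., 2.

H_0 = Z,  H_1 = 0,  H_2 = Z.

Fix the vertex order a < b < c < d and write every simplex with vertices in increasing order. Then dim K = 2 and the simplices of K are:

  0-simplices (4): a, b, c, d
  1-simplices (6): ab, ac, ad, bc, bd, cd
  2-simplices (4): abc, abd, acd, bcd

giving chain groups C_0 ≅ Z^4, C_1 ≅ Z^6, C_2 ≅ Z^4.

Boundary ∂_1: C_1 → C_0 sends each edge [p,q] (with p < q) to q − p. For instance
  ∂ad = d − a.
The 4×6 boundary matrix has rank 3 and Smith normal form diag(1,1,1).

Boundary ∂_2: C_2 → C_1 acts by ∂[p,q,r] = [q,r] − [p,r] + [p,q]. For instance
  ∂bcd = cd − bd + bc,
  ∂abd = bd − ad + ab.
As a 6×4 matrix over Z this has rank 3, with invariant factors (1,1,1).

Computing H_k = (kernel of ∂_k) / (image of ∂_{k+1}):

  H_0: rank C_0 − rank ∂_1 = 4 − 3 = 1, and the invariant factors of ∂_1 are all 1, so H_0 = Z.
  H_1: rank ker ∂_1 − rank ∂_2 = (6 − 3) − 3 = 0, and the invariant factors of ∂_2 are all 1, so H_1 = 0.
  H_2: rank ker ∂_2 − rank ∂_3 = (4 − 3) − 0 = 1, and there is no ∂_3, so H_2 = Z.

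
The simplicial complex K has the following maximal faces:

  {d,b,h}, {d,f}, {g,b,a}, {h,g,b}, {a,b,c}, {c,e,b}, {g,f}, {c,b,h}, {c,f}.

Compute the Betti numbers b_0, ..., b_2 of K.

b_0 = 1, b_1 = 2, b_2 = 0.

K has 8 vertices, 15 edges, 6 triangles.
rank ∂_0 = 0, rank ∂_1 = 7 ⇒ b_0 = 8 − 0 − 7 = 1; all invariant factors of ∂_1 are 1 so no torsion. So H_0 ≅ Z.
rank ∂_1 = 7, rank ∂_2 = 6 ⇒ b_1 = 15 − 7 − 6 = 2; all invariant factors of ∂_2 are 1 so no torsion. So H_1 ≅ Z^2.
rank ∂_2 = 6, rank ∂_3 = 0 ⇒ b_2 = 6 − 6 − 0 = 0. So H_2 ≅ 0.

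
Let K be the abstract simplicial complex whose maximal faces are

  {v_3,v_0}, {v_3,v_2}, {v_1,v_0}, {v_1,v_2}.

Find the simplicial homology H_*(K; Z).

H_0 ≅ Z,  H_1 ≅ Z.

Fix the vertex order v_0 < v_1 < v_2 < v_3 and write every simplex with vertices in increasing order. Then dim K = 1 and the simplices of K are:

  0-simplices (4): [v_0], [v_1], [v_2], [v_3]
  1-simplices (4): [v_0,v_1], [v_0,v_3], [v_1,v_2], [v_2,v_3]

giving chain groups C_0 ≅ Z^4, C_1 ≅ Z^4.

Boundary ∂_1: C_1 → C_0 maps an edge to its endpoints' difference, ∂[p,q] = q − p.
This gives a 4×4 integer matrix of rank 3; reducing to Smith normal form yields diagonal entries (1,1,1).

Reading off H_k = ker ∂_k / im ∂_{k+1}:

  H_0: rank C_0 − rank ∂_1 = 4 − 3 = 1, and the invariant factors of ∂_1 are all 1, so H_0 ≅ Z.
  H_1: rank ker ∂_1 − rank ∂_2 = (4 − 3) − 0 = 1, and there is no ∂_2, so H_1 ≅ Z.

As a check, the Euler characteristic is 4 − 4 = 0, which agrees with 1 − 1 = 0.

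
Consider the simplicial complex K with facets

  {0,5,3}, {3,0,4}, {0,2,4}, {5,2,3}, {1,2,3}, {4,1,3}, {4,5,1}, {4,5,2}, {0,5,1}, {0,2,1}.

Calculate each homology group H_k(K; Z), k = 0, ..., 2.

Take the total order 0 < 1 < 2 < 3 < 4 < 5 on the vertex set. Then K (dimension 2) consists of the simplices:

  0-simplices (6): [0], [1], [2], [3], [4], [5]
  1-simplices (15): [0,1], [0,2], [0,3], [0,4], [0,5], [1,2], [1,3], [1,4], [1,5], [2,3], [2,4], [2,5], [3,4], [3,5], [4,5]
  2-simplices (10): [0,1,2], [0,1,5], [0,2,4], [0,3,4], [0,3,5], [1,2,3], [1,3,4], [1,4,5], [2,3,5], [2,4,5]

Hence C_0 ≅ Z^6, C_1 ≅ Z^15, C_2 ≅ Z^10.

Boundary ∂_1: C_1 → C_0 is given by ∂[p,q] = [q] − [p]. For instance
  ∂[0,2] = [2] − [0].
The resulting 6×15 matrix has rank 5, and its Smith normal form has invariant factors (1,1,1,1,1).

∂_2: C_2 → C_1 sends each 2-simplex [p,q,r] to [q,r] − [p,r] + [p,q]. For instance
  ∂[0,1,2] = [1,2] − [0,2] + [0,1],
  ∂[0,2,4] = [2,4] − [0,4] + [0,2].
The resulting 15×10 matrix has rank 10, and its Smith normal form has invariant factors (1,1,1,1,1,1,1,1,1,2).

Computing H_k = (kernel of ∂_k) / (image of ∂_{k+1}):

  H_0: rank C_0 − rank ∂_1 = 6 − 5 = 1, and the invariant factors of ∂_1 are all 1, so H_0 = Z.
  H_1: rank ker ∂_1 − rank ∂_2 = (15 − 5) − 10 = 0, and ∂_2 has invariant factor 2 > 1, so H_1 = Z_2.
  H_2: rank ker ∂_2 − rank ∂_3 = (10 − 10) − 0 = 0, and there is no ∂_3, so H_2 = 0.

H_0 = Z,  H_1 = Z_2,  H_2 = 0.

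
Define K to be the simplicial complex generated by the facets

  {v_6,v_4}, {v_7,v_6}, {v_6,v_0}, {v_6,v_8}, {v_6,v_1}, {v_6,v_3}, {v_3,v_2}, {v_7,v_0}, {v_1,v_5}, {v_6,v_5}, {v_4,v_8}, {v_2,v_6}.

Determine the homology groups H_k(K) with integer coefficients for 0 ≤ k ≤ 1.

Order the vertices as v_0 < v_1 < v_2 < v_3 < v_4 < v_5 < v_6 < v_7 < v_8. Listing each simplex with vertices in this order, K has dimension 1 with simplices:

  0-simplices (9): [v_0], [v_1], [v_2], [v_3], [v_4], [v_5], [v_6], [v_7], [v_8]
  1-simplices (12): [v_0,v_6], [v_0,v_7], [v_1,v_5], [v_1,v_6], [v_2,v_3], [v_2,v_6], [v_3,v_6], [v_4,v_6], [v_4,v_8], [v_5,v_6], [v_6,v_7], [v_6,v_8]

Hence C_0 ≅ Z^9, C_1 ≅ Z^12.

∂_1: C_1 → C_0 sends each edge [p,q] (with p < q) to q − p. For instance
  ∂[v_4,v_6] = [v_6] − [v_4].
The resulting 9×12 matrix has rank 8, and its Smith normal form has invariant factors (1,1,1,1,1,1,1,1).

Reading off H_k = ker ∂_k / im ∂_{k+1}:

  H_0: rank C_0 − rank ∂_1 = 9 − 8 = 1, and the invariant factors of ∂_1 are all 1, so H_0 ≅ Z.
  H_1: rank ker ∂_1 − rank ∂_2 = (12 − 8) − 0 = 4, and there is no ∂_2, so H_1 ≅ Z^4.

As a check, the Euler characteristic is 9 − 12 = -3, which agrees with 1 − 4 = -3.

H_0 ≅ Z,  H_1 ≅ Z^4.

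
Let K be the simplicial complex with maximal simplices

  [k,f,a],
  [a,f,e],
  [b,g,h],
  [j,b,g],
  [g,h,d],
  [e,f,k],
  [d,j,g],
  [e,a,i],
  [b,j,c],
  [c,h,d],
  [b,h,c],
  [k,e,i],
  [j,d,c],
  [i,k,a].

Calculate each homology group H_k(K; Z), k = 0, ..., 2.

H_0 ≅ Z^2,  H_1 = 0,  H_2 ≅ Z^2.

Order the vertices as a < b < c < d < e < f < g < h < i < j < k. Listing each simplex with vertices in this order, K has dimension 2 with simplices:

  0-simplices (11): a, b, c, d, e, f, g, h, i, j, k
  1-simplices (21): ae, af, ai, ak, bc, bg, bh, bj, cd, ch, cj, dg, dh, dj, ef, ei, ek, fk, gh, gj, ik
  2-simplices (14): aef, aei, afk, aik, bch, bcj, bgh, bgj, cdh, cdj, dgh, dgj, efk, eik

so the chain groups are C_0 ≅ Z^11, C_1 ≅ Z^21, C_2 ≅ Z^14.

The boundary map ∂_1: C_1 → C_0 sends each edge [p,q] (with p < q) to q − p. For instance
  ∂gj = j − g.
The 11×21 boundary matrix has rank 9 and Smith normal form diag(1,1,1,1,1,1,1,1,1).

The boundary map ∂_2: C_2 → C_1 acts by ∂[p,q,r] = [q,r] − [p,r] + [p,q]. For instance
  ∂afk = fk − ak + af,
  ∂bcj = cj − bj + bc.
As a 21×14 matrix over Z this has rank 12, with invariant factors (1,1,1,1,1,1,1,1,1,1,1,1).

From H_k ≅ ker(∂_k) / im(∂_{k+1}) we obtain:

  H_0: rank C_0 − rank ∂_1 = 11 − 9 = 2, and the invariant factors of ∂_1 are all 1, so H_0 = Z^2.
  H_1: rank ker ∂_1 − rank ∂_2 = (21 − 9) − 12 = 0, and the invariant factors of ∂_2 are all 1, so H_1 = 0.
  H_2: rank ker ∂_2 − rank ∂_3 = (14 − 12) − 0 = 2, and there is no ∂_3, so H_2 = Z^2.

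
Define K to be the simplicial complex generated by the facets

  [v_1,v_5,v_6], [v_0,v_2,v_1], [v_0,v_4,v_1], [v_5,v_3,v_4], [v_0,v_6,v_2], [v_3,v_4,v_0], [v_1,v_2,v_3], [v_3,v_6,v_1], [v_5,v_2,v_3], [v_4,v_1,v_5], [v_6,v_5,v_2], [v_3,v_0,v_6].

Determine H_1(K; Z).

H_1 = Z/2.

K has 7 vertices, 18 edges, 12 triangles.
rank ∂_1 = 6, rank ∂_2 = 12 ⇒ b_1 = 18 − 6 − 12 = 0; ∂_2 has invariant factor(s) [2] giving torsion. So H_1 = Z/2.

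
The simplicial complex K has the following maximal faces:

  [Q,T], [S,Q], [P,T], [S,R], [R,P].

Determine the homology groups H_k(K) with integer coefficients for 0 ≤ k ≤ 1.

K has 5 vertices, 5 edges.
rank ∂_0 = 0, rank ∂_1 = 4 ⇒ b_0 = 5 − 0 − 4 = 1; all invariant factors of ∂_1 are 1 so no torsion. So H_0 = Z.
rank ∂_1 = 4, rank ∂_2 = 0 ⇒ b_1 = 5 − 4 − 0 = 1. So H_1 = Z.

H_0 = Z,  H_1 = Z.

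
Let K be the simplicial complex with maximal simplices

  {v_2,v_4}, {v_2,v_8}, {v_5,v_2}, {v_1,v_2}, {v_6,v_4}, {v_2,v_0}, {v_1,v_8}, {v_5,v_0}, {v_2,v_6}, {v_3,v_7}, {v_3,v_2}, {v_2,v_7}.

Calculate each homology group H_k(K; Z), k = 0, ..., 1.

H_0 = Z,  H_1 = Z^4.

K has 9 vertices, 12 edges.
rank ∂_0 = 0, rank ∂_1 = 8 ⇒ b_0 = 9 − 0 − 8 = 1; all invariant factors of ∂_1 are 1 so no torsion. So H_0 = Z.
rank ∂_1 = 8, rank ∂_2 = 0 ⇒ b_1 = 12 − 8 − 0 = 4. So H_1 = Z^4.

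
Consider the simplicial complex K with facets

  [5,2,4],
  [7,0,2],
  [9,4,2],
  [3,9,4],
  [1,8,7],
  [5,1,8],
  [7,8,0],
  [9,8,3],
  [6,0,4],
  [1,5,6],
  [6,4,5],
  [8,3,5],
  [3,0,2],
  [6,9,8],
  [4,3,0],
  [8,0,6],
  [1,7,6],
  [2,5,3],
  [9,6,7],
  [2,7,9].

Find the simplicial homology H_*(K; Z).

H_0 ≅ Z,  H_1 ≅ Z ⊕ Z_2,  H_2 = 0.

Order the vertices as 0 < 1 < 2 < 3 < 4 < 5 < 6 < 7 < 8 < 9. Listing each simplex with vertices in this order, K has dimension 2 with simplices:

  0-simplices (10): [0], [1], [2], [3], [4], [5], [6], [7], [8], [9]
  1-simplices (30): (30 of them)
  2-simplices (20): (20 of them)

giving chain groups C_0 ≅ Z^10, C_1 ≅ Z^30, C_2 ≅ Z^20.

∂_1: C_1 → C_0 is given by ∂[p,q] = [q] − [p]. For instance
  ∂[2,7] = [7] − [2].
The 10×30 boundary matrix has rank 9 and Smith normal form diag(1,1,1,1,1,1,1,1,1).

∂_2: C_2 → C_1 maps a triangle to the signed sum of its edges. For instance
  ∂[1,6,7] = [6,7] − [1,7] + [1,6],
  ∂[0,4,6] = [4,6] − [0,6] + [0,4].
This gives a 30×20 integer matrix of rank 20; reducing to Smith normal form yields diagonal entries (1,1,1,1,1,1,1,1,1,1,1,1,1,1,1,1,1,1,1,2).

Now H_k = ker ∂_k / im ∂_{k+1}, so:

  H_0: rank C_0 − rank ∂_1 = 10 − 9 = 1, and the invariant factors of ∂_1 are all 1, so H_0 ≅ Z.
  H_1: rank ker ∂_1 − rank ∂_2 = (30 − 9) − 20 = 1, and ∂_2 has invariant factor 2 > 1, so H_1 ≅ Z ⊕ Z_2.
  H_2: rank ker ∂_2 − rank ∂_3 = (20 − 20) − 0 = 0, and there is no ∂_3, so H_2 ≅ 0.

As a check, the Euler characteristic is 10 − 30 + 20 = 0, which agrees with 1 − 1 + 0 = 0.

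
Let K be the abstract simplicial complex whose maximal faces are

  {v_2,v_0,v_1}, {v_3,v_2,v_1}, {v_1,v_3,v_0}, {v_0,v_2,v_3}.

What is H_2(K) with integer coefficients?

H_2 = Z.

Order the vertices as v_0 < v_1 < v_2 < v_3. Listing each simplex with vertices in this order, K has dimension 2 with simplices:

  0-simplices (4): [v_0], [v_1], [v_2], [v_3]
  1-simplices (6): [v_0,v_1], [v_0,v_2], [v_0,v_3], [v_1,v_2], [v_1,v_3], [v_2,v_3]
  2-simplices (4): [v_0,v_1,v_2], [v_0,v_1,v_3], [v_0,v_2,v_3], [v_1,v_2,v_3]

so the chain groups are C_0 ≅ Z^4, C_1 ≅ Z^6, C_2 ≅ Z^4.

Boundary ∂_1: C_1 → C_0 maps an edge to its endpoints' difference, ∂[p,q] = q − p.
As a 4×6 matrix over Z this has rank 3, with invariant factors (1,1,1).

The boundary map ∂_2: C_2 → C_1 maps a triangle to the signed sum of its edges. For instance
  ∂[v_1,v_2,v_3] = [v_2,v_3] − [v_1,v_3] + [v_1,v_2],
  ∂[v_0,v_1,v_3] = [v_1,v_3] − [v_0,v_3] + [v_0,v_1].
As a 6×4 matrix over Z this has rank 3, with invariant factors (1,1,1).

Computing H_k = (kernel of ∂_k) / (image of ∂_{k+1}):

  H_2: rank ker ∂_2 − rank ∂_3 = (4 − 3) − 0 = 1, and there is no ∂_3, so H_2 = Z.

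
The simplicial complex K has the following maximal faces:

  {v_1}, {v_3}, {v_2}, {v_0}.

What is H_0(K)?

Take the total order v_0 < v_1 < v_2 < v_3 on the vertex set. Then K (dimension 0) consists of the simplices:

  0-simplices (4): [v_0], [v_1], [v_2], [v_3]

giving chain groups C_0 ≅ Z^4.

Computing H_k = (kernel of ∂_k) / (image of ∂_{k+1}):

  H_0: rank C_0 − rank ∂_1 = 4 − 0 = 4, and there is no ∂_1, so H_0 ≅ Z^4.

H_0 = Z^4.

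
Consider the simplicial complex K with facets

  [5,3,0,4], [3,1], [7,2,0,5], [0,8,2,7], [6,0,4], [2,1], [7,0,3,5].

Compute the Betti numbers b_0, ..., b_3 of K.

b_0 = 1, b_1 = 1, b_2 = 0, b_3 = 0.

K has 9 vertices, 19 edges, 14 triangles, 4 3-simplices.
rank ∂_0 = 0, rank ∂_1 = 8 ⇒ b_0 = 9 − 0 − 8 = 1; all invariant factors of ∂_1 are 1 so no torsion. So H_0 ≅ Z.
rank ∂_1 = 8, rank ∂_2 = 10 ⇒ b_1 = 19 − 8 − 10 = 1; all invariant factors of ∂_2 are 1 so no torsion. So H_1 ≅ Z.
rank ∂_2 = 10, rank ∂_3 = 4 ⇒ b_2 = 14 − 10 − 4 = 0; all invariant factors of ∂_3 are 1 so no torsion. So H_2 ≅ 0.
rank ∂_3 = 4, rank ∂_4 = 0 ⇒ b_3 = 4 − 4 − 0 = 0. So H_3 ≅ 0.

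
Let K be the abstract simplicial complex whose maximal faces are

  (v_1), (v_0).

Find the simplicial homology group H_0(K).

Take the total order v_0 < v_1 on the vertex set. Then K (dimension 0) consists of the simplices:

  0-simplices (2): [v_0], [v_1]

so the chain groups are C_0 ≅ Z^2.

From H_k ≅ ker(∂_k) / im(∂_{k+1}) we obtain:

  H_0: rank C_0 − rank ∂_1 = 2 − 0 = 2, and there is no ∂_1, so H_0 ≅ Z^2.

(K is a triangulation of a set of 2 points.)

H_0 ≅ Z^2.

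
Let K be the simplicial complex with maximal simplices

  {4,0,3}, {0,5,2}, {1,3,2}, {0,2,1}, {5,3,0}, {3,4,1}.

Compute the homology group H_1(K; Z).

Fix the vertex order 0 < 1 < 2 < 3 < 4 < 5 and write every simplex with vertices in increasing order. Then dim K = 2 and the simplices of K are:

  0-simplices (6): [0], [1], [2], [3], [4], [5]
  1-simplices (12): [0,1], [0,2], [0,3], [0,4], [0,5], [1,2], [1,3], [1,4], [2,3], [2,5], [3,4], [3,5]
  2-simplices (6): [0,1,2], [0,2,5], [0,3,4], [0,3,5], [1,2,3], [1,3,4]

so the chain groups are C_0 ≅ Z^6, C_1 ≅ Z^12, C_2 ≅ Z^6.

The boundary map ∂_1: C_1 → C_0 maps an edge to its endpoints' difference, ∂[p,q] = q − p. For instance
  ∂[2,5] = [5] − [2].
The resulting 6×12 matrix has rank 5, and its Smith normal form has invariant factors (1,1,1,1,1).

∂_2: C_2 → C_1 sends each 2-simplex [p,q,r] to [q,r] − [p,r] + [p,q]. For instance
  ∂[0,2,5] = [2,5] − [0,5] + [0,2],
  ∂[1,3,4] = [3,4] − [1,4] + [1,3].
The 12×6 boundary matrix has rank 6 and Smith normal form diag(1,1,1,1,1,1).

From H_k ≅ ker(∂_k) / im(∂_{k+1}) we obtain:

  H_1: rank ker ∂_1 − rank ∂_2 = (12 − 5) − 6 = 1, and the invariant factors of ∂_2 are all 1, so H_1 ≅ Z.

H_1 = Z.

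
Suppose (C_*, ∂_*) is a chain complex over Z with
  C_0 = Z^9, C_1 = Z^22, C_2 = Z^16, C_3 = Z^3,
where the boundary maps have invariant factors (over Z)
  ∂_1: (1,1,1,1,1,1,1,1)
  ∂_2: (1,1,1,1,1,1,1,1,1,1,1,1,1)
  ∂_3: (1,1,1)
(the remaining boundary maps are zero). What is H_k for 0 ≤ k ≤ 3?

H_0 ≅ Z,  H_1 ≅ Z,  H_2 = 0,  H_3 = 0.

H_0: b_0 = 9 − 0 − 8 = 1; torsion from ∂_1 factors > 1: none. So H_0 ≅ Z.
H_1: b_1 = 22 − 8 − 13 = 1; torsion from ∂_2 factors > 1: none. So H_1 ≅ Z.
H_2: b_2 = 16 − 13 − 3 = 0; torsion from ∂_3 factors > 1: none. So H_2 ≅ 0.
H_3: b_3 = 3 − 3 − 0 = 0; torsion from ∂_4 factors > 1: none. So H_3 ≅ 0.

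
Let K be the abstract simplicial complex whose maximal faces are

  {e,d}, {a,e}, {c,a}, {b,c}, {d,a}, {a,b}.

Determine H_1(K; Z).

H_1 ≅ Z^2.

We work with the vertex ordering a < b < c < d < e. The simplices of K, each written with vertices in increasing order, are:

  0-simplices (5): a, b, c, d, e
  1-simplices (6): ab, ac, ad, ae, bc, de

Hence C_0 ≅ Z^5, C_1 ≅ Z^6.

∂_1: C_1 → C_0 is given by ∂[p,q] = [q] − [p]. For instance
  ∂de = e − d.
The resulting 5×6 matrix has rank 4, and its Smith normal form has invariant factors (1,1,1,1).

Computing H_k = (kernel of ∂_k) / (image of ∂_{k+1}):

  H_1: rank ker ∂_1 − rank ∂_2 = (6 − 4) − 0 = 2, and there is no ∂_2, so H_1 = Z^2.

(K is a triangulation of a wedge of 2 circles.)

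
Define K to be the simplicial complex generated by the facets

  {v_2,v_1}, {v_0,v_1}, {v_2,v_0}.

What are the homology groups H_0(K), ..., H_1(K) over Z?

Take the total order v_0 < v_1 < v_2 on the vertex set. Then K (dimension 1) consists of the simplices:

  0-simplices (3): [v_0], [v_1], [v_2]
  1-simplices (3): [v_0,v_1], [v_0,v_2], [v_1,v_2]

giving chain groups C_0 ≅ Z^3, C_1 ≅ Z^3.

∂_1: C_1 → C_0 is given by ∂[p,q] = [q] − [p]. For instance
  ∂[v_0,v_1] = [v_1] − [v_0].
This gives a 3×3 integer matrix of rank 2; reducing to Smith normal form yields diagonal entries (1,1).

From H_k ≅ ker(∂_k) / im(∂_{k+1}) we obtain:

  H_0: rank C_0 − rank ∂_1 = 3 − 2 = 1, and the invariant factors of ∂_1 are all 1, so H_0 = Z.
  H_1: rank ker ∂_1 − rank ∂_2 = (3 − 2) − 0 = 1, and there is no ∂_2, so H_1 = Z.

(K is a triangulation of the circle S^1.)

H_0 ≅ Z,  H_1 ≅ Z.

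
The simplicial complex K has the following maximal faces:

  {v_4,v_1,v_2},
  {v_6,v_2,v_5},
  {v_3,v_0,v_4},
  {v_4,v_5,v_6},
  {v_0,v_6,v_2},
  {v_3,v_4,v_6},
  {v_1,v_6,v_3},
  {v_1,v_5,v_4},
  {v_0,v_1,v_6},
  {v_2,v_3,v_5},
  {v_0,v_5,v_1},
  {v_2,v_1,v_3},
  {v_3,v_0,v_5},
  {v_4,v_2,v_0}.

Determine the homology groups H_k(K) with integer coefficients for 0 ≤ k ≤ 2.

H_0 = Z,  H_1 = Z^2,  H_2 = Z.

K has 7 vertices, 21 edges, 14 triangles.
rank ∂_0 = 0, rank ∂_1 = 6 ⇒ b_0 = 7 − 0 − 6 = 1; all invariant factors of ∂_1 are 1 so no torsion. So H_0 = Z.
rank ∂_1 = 6, rank ∂_2 = 13 ⇒ b_1 = 21 − 6 − 13 = 2; all invariant factors of ∂_2 are 1 so no torsion. So H_1 = Z^2.
rank ∂_2 = 13, rank ∂_3 = 0 ⇒ b_2 = 14 − 13 − 0 = 1. So H_2 = Z.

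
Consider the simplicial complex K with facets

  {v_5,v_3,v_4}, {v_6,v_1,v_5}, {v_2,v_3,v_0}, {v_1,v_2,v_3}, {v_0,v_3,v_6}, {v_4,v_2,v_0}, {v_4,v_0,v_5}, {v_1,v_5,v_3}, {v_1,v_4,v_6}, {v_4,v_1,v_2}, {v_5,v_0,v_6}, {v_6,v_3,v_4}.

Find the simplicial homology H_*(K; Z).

H_0 = Z,  H_1 = Z/2,  H_2 = 0.

Fix the vertex order v_0 < v_1 < v_2 < v_3 < v_4 < v_5 < v_6 and write every simplex with vertices in increasing order. Then dim K = 2 and the simplices of K are:

  0-simplices (7): [v_0], [v_1], [v_2], [v_3], [v_4], [v_5], [v_6]
  1-simplices (18): (18 of them)
  2-simplices (12): (12 of them)

Hence C_0 ≅ Z^7, C_1 ≅ Z^18, C_2 ≅ Z^12.

∂_1: C_1 → C_0 sends each edge [p,q] (with p < q) to q − p. For instance
  ∂[v_0,v_4] = [v_4] − [v_0].
The 7×18 boundary matrix has rank 6 and Smith normal form diag(1,1,1,1,1,1).

The boundary map ∂_2: C_2 → C_1 maps a triangle to the signed sum of its edges. For instance
  ∂[v_1,v_3,v_5] = [v_3,v_5] − [v_1,v_5] + [v_1,v_3],
  ∂[v_3,v_4,v_6] = [v_4,v_6] − [v_3,v_6] + [v_3,v_4].
As a 18×12 matrix over Z this has rank 12, with invariant factors (1,1,1,1,1,1,1,1,1,1,1,2).

From H_k ≅ ker(∂_k) / im(∂_{k+1}) we obtain:

  H_0: rank C_0 − rank ∂_1 = 7 − 6 = 1, and the invariant factors of ∂_1 are all 1, so H_0 ≅ Z.
  H_1: rank ker ∂_1 − rank ∂_2 = (18 − 6) − 12 = 0, and ∂_2 has invariant factor 2 > 1, so H_1 ≅ Z/2.
  H_2: rank ker ∂_2 − rank ∂_3 = (12 − 12) − 0 = 0, and there is no ∂_3, so H_2 ≅ 0.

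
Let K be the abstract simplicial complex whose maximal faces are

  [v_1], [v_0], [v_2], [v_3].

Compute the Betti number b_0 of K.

b_0 = 4.

Take the total order v_0 < v_1 < v_2 < v_3 on the vertex set. Then K (dimension 0) consists of the simplices:

  0-simplices (4): [v_0], [v_1], [v_2], [v_3]

so the chain groups are C_0 ≅ Z^4.

From H_k ≅ ker(∂_k) / im(∂_{k+1}) we obtain:

  H_0: rank C_0 − rank ∂_1 = 4 − 0 = 4, and there is no ∂_1, so H_0 ≅ Z^4.

Hence the Betti numbers are b_0 = 4.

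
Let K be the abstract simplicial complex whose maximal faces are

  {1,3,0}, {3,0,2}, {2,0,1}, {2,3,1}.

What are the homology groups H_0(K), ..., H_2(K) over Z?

Fix the vertex order 0 < 1 < 2 < 3 and write every simplex with vertices in increasing order. Then dim K = 2 and the simplices of K are:

  0-simplices (4): [0], [1], [2], [3]
  1-simplices (6): [0,1], [0,2], [0,3], [1,2], [1,3], [2,3]
  2-simplices (4): [0,1,2], [0,1,3], [0,2,3], [1,2,3]

Hence C_0 ≅ Z^4, C_1 ≅ Z^6, C_2 ≅ Z^4.

The boundary map ∂_1: C_1 → C_0 maps an edge to its endpoints' difference, ∂[p,q] = q − p.
This gives a 4×6 integer matrix of rank 3; reducing to Smith normal form yields diagonal entries (1,1,1).

Boundary ∂_2: C_2 → C_1 sends each 2-simplex [p,q,r] to [q,r] − [p,r] + [p,q]. For instance
  ∂[0,1,2] = [1,2] − [0,2] + [0,1],
  ∂[1,2,3] = [2,3] − [1,3] + [1,2].
The 6×4 boundary matrix has rank 3 and Smith normal form diag(1,1,1).

From H_k ≅ ker(∂_k) / im(∂_{k+1}) we obtain:

  H_0: rank C_0 − rank ∂_1 = 4 − 3 = 1, and the invariant factors of ∂_1 are all 1, so H_0 ≅ Z.
  H_1: rank ker ∂_1 − rank ∂_2 = (6 − 3) − 3 = 0, and the invariant factors of ∂_2 are all 1, so H_1 ≅ 0.
  H_2: rank ker ∂_2 − rank ∂_3 = (4 − 3) − 0 = 1, and there is no ∂_3, so H_2 ≅ Z.

As a check, the Euler characteristic is 4 − 6 + 4 = 2, which agrees with 1 − 0 + 1 = 2.

H_0 = Z,  H_1 = 0,  H_2 = Z.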